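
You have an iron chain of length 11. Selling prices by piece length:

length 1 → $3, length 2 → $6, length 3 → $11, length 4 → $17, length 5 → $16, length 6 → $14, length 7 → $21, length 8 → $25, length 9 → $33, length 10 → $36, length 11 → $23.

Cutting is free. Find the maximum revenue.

Build v[k] bottom-up: v[k] = max over allowed piece i of (p[i] + v[k−i]).
v[1] = 3
v[2] = max(3+3, 6+0) = 6
v[3] = max(3+6, 6+3, 11+0) = 11
v[4] = max(3+11, 6+6, 11+3, 17+0) = 17
v[5] = max(3+17, 6+11, 11+6, 17+3, 16+0) = 20
v[6] = max(3+20, 6+17, 11+11, 17+6, 16+3, 14+0) = 23
v[7] = max(3+23, 6+20, 11+17, …, 14+3, 21+0) = 28
v[8] = max(3+28, 6+23, 11+20, …, 21+3, 25+0) = 34
v[9] = max(3+34, 6+28, 11+23, …, 25+3, 33+0) = 37
v[10] = max(3+37, 6+34, 11+28, …, 33+3, 36+0) = 40
v[11] = max(3+40, 6+37, 11+34, …, 36+3, 23+0) = 45
One optimal cutting: 4 + 4 + 3 → $17 + $17 + $11 = $45.

45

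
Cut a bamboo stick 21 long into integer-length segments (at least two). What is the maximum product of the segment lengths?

2187

Let prod[k] be the best product for length k (with at least one cut). For each first piece i, the rest contributes max(k−i, prod[k−i]).
prod[2] = 1·max(1,0) = 1·1 = 1
prod[3] = 1·max(2,1) = 1·2 = 2
prod[4] = 2·max(2,1) = 2·2 = 4
prod[5] = 2·max(3,2) = 2·3 = 6
prod[6] = 3·max(3,2) = 3·3 = 9
prod[7] = 2·max(5,6) = 2·6 = 12
prod[8] = 2·max(6,9) = 2·9 = 18
prod[9] = 3·max(6,9) = 3·9 = 27
prod[10] = 2·max(8,18) = 2·18 = 36
prod[11] = 2·max(9,27) = 2·27 = 54
prod[12] = 3·max(9,27) = 3·27 = 81
prod[13] = 2·max(11,54) = 2·54 = 108
prod[14] = 2·max(12,81) = 2·81 = 162
prod[15] = 3·max(12,81) = 3·81 = 243
prod[16] = 2·max(14,162) = 2·162 = 324
prod[17] = 2·max(15,243) = 2·243 = 486
prod[18] = 3·max(15,243) = 3·243 = 729
prod[19] = 2·max(17,486) = 2·486 = 972
prod[20] = 2·max(18,729) = 2·729 = 1458
prod[21] = 3·max(18,729) = 3·729 = 2187
One optimal split: 3 + 3 + 3 + 3 + 3 + 3 + 3; product 3·3·3·3·3·3·3 = 2187.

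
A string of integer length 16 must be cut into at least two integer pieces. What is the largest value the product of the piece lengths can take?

324

Fill f[k] for k=2..16: at each k try every first piece i and multiply by the better of (k−i) uncut or f[k−i].
Small cases: f[2]=1, f[3]=2, f[4]=4, f[5]=6, f[6]=9, f[7]=12, f[8]=18, f[9]=27, f[10]=36.
f[11] = max(1*36, 2*27, 3*18, …, 9*2, 10*1) = 54
f[12] = max(1*54, 2*36, 3*27, …, 10*2, 11*1) = 81
f[13] = max(1*81, 2*54, 3*36, …, 11*2, 12*1) = 108
f[14] = max(1*108, 2*81, 3*54, …, 12*2, 13*1) = 162
f[15] = max(1*162, 2*108, 3*81, …, 13*2, 14*1) = 243
f[16] = max(1*243, 2*162, 3*108, …, 14*2, 15*1) = 324
One optimal split: 3 + 3 + 3 + 3 + 2 + 2; product 3*3*3*3*2*2 = 324.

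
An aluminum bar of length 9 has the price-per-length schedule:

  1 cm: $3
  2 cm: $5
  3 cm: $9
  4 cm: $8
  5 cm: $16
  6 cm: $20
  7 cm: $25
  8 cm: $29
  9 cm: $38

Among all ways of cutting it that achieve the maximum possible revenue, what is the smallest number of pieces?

1

Let r[k] be the best obtainable value from length k. For each k, try every first piece i and keep the best of price[i] + r[k−i].
r[1] = 3
r[2] = max(3+3, 5+0) = 6
r[3] = max(3+6, 5+3, 9+0) = 9
r[4] = max(3+9, 5+6, 9+3, 8+0) = 12
r[5] = max(3+12, 5+9, 9+6, 8+3, 16+0) = 16
r[6] = max(3+16, 5+12, 9+9, 8+6, 16+3, 20+0) = 20
r[7] = max(3+20, 5+16, 9+12, …, 20+3, 25+0) = 25
r[8] = max(3+25, 5+20, 9+16, …, 25+3, 29+0) = 29
r[9] = max(3+29, 5+25, 9+20, …, 29+3, 38+0) = 38
Maximum revenue is $38.
Now minimize piece count subject to staying optimal: for each k, pieces[k] = 1 + min over i with p[i]+r[k−i]=r[k] of pieces[k−i].
pieces[6] = 1
pieces[7] = 1
pieces[8] = 1
pieces[9] = 1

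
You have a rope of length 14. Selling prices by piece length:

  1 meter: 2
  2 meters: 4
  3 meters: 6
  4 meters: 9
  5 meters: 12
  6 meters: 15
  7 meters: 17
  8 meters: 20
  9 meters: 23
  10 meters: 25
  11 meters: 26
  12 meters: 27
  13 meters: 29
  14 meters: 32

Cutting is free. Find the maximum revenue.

35

Let v[k] be the best obtainable value from length k. For each k, try every first piece i and keep the best of price[i] + v[k−i].
v[1] = 2
v[2] = max(2+2, 4+0) = 4
v[3] = max(2+4, 4+2, 6+0) = 6
v[4] = max(2+6, 4+4, 6+2, 9+0) = 9
v[5] = max(2+9, 4+6, 6+4, 9+2, 12+0) = 12
v[6] = max(2+12, 4+9, 6+6, 9+4, 12+2, 15+0) = 15
v[7] = max(2+15, 4+12, 6+9, …, 15+2, 17+0) = 17
v[8] = max(2+17, 4+15, 6+12, …, 17+2, 20+0) = 20
v[9] = max(2+20, 4+17, 6+15, …, 20+2, 23+0) = 23
v[10] = max(2+23, 4+20, 6+17, …, 23+2, 25+0) = 25
v[11] = max(2+25, 4+23, 6+20, …, 25+2, 26+0) = 27
v[12] = max(2+27, 4+25, 6+23, …, 26+2, 27+0) = 30
v[13] = max(2+30, 4+27, 6+25, …, 27+2, 29+0) = 32
v[14] = max(2+32, 4+30, 6+27, …, 29+2, 32+0) = 35
One optimal cutting: 9 + 5 → 23 + 12 = 35.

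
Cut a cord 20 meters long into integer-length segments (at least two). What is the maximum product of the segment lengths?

Fill f[k] for k=2..20: at each k try every first piece i and multiply by the better of (k−i) uncut or f[k−i].
Small cases: f[2]=1, f[3]=2, f[4]=4, f[5]=6, f[6]=9, f[7]=12, f[8]=18, f[9]=27, f[10]=36, f[11]=54, f[12]=81, f[13]=108, f[14]=162, f[15]=243.
f[16] = 2×max(14,162) = 2×162 = 324
f[17] = 2×max(15,243) = 2×243 = 486
f[18] = 3×max(15,243) = 3×243 = 729
f[19] = 2×max(17,486) = 2×486 = 972
f[20] = 2×max(18,729) = 2×729 = 1458
One optimal split: 3 + 3 + 3 + 3 + 3 + 3 + 2; product 3×3×3×3×3×3×2 = 1458.

1458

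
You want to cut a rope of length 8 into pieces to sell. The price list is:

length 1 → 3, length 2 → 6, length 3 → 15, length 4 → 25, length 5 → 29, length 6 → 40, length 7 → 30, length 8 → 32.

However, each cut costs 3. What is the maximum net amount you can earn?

47

Let v[k] be the best obtainable value from length k. For each k, try every first piece i and keep the best of price[i] + v[k−i] minus the 3 cut fee when i<k.
v[1] = 3
v[2] = 6
v[3] = 15
v[4] = 25
v[5] = 29
v[6] = 40
v[7] = 40  (first piece 1, then v[6]=40)
v[8] = 47  (first piece 4, then v[4]=25)
One optimal plan: pieces 4 + 4 (1 cut) → 50 − 3 = 47.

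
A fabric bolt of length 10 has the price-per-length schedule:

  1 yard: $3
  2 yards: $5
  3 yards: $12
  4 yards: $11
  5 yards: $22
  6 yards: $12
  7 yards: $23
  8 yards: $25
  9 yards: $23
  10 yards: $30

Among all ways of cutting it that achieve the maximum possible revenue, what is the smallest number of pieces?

Consider every possible first cut. r[k] is the best of p[i]+r[k−i] over all sellable i≤k.
r[1] = 3
r[2] = max(3+3, 5+0) = 6
r[3] = max(3+6, 5+3, 12+0) = 12
r[4] = max(3+12, 5+6, 12+3, 11+0) = 15
r[5] = max(3+15, 5+12, 12+6, 11+3, 22+0) = 22
r[6] = max(3+22, 5+15, 12+12, 11+6, 22+3, 12+0) = 25
r[7] = max(3+25, 5+22, 12+15, …, 12+3, 23+0) = 28
r[8] = max(3+28, 5+25, 12+22, …, 23+3, 25+0) = 34
r[9] = max(3+34, 5+28, 12+25, …, 25+3, 23+0) = 37
r[10] = max(3+37, 5+34, 12+28, …, 23+3, 30+0) = 44
Maximum revenue is $44.
Now minimize piece count subject to staying optimal: for each k, pieces[k] = 1 + min over i with p[i]+r[k−i]=r[k] of pieces[k−i].
pieces[7] = 3
pieces[8] = 2
pieces[9] = 3
pieces[10] = 2

2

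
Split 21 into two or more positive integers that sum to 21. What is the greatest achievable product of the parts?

2187

Fill f[k] for k=2..21: at each k try every first piece i and multiply by the better of (k−i) uncut or f[k−i].
f[2] = 1×max(1,0) = 1×1 = 1
f[3] = 1×max(2,1) = 1×2 = 2
f[4] = 2×max(2,1) = 2×2 = 4
f[5] = 2×max(3,2) = 2×3 = 6
f[6] = 3×max(3,2) = 3×3 = 9
f[7] = 2×max(5,6) = 2×6 = 12
f[8] = 2×max(6,9) = 2×9 = 18
f[9] = 3×max(6,9) = 3×9 = 27
f[10] = 2×max(8,18) = 2×18 = 36
f[11] = 2×max(9,27) = 2×27 = 54
f[12] = 3×max(9,27) = 3×27 = 81
f[13] = 2×max(11,54) = 2×54 = 108
f[14] = 2×max(12,81) = 2×81 = 162
f[15] = 3×max(12,81) = 3×81 = 243
f[16] = 2×max(14,162) = 2×162 = 324
f[17] = 2×max(15,243) = 2×243 = 486
f[18] = 3×max(15,243) = 3×243 = 729
f[19] = 2×max(17,486) = 2×486 = 972
f[20] = 2×max(18,729) = 2×729 = 1458
f[21] = 3×max(18,729) = 3×729 = 2187
One optimal split: 3 + 3 + 3 + 3 + 3 + 3 + 3; product 3×3×3×3×3×3×3 = 2187.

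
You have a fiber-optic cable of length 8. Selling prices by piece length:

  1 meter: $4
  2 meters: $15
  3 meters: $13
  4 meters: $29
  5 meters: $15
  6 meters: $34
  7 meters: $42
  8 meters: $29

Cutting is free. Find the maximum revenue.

60

Consider every possible first cut. r[k] is the best of p[i]+r[k−i] over all sellable i≤k.
r[1] = 4
r[2] = 15
r[3] = 19  (first piece 1, then r[2]=15)
r[4] = 30  (first piece 2, then r[2]=15)
r[5] = 34  (first piece 1, then r[4]=30)
r[6] = 45  (first piece 2, then r[4]=30)
r[7] = 49  (first piece 1, then r[6]=45)
r[8] = 60  (first piece 2, then r[6]=45)
One optimal cutting: 2 + 2 + 2 + 2 → $15 + $15 + $15 + $15 = $60.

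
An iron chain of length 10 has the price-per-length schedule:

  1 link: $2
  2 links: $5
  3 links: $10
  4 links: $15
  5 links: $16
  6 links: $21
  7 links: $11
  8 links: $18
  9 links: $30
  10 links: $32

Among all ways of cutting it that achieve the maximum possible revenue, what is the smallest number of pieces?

2

Consider every possible first cut. r[k] is the best of p[i]+r[k−i] over all sellable i≤k.
r[1] = 2
r[2] = 5
r[3] = 10
r[4] = 15
r[5] = 17  (first piece 1, then r[4]=15)
r[6] = 21
r[7] = 25  (first piece 3, then r[4]=15)
r[8] = 30  (first piece 4, then r[4]=15)
r[9] = 32  (first piece 1, then r[8]=30)
r[10] = 36  (first piece 4, then r[6]=21)
Maximum revenue is $36.
Now minimize piece count subject to staying optimal: for each k, pieces[k] = 1 + min over i with p[i]+r[k−i]=r[k] of pieces[k−i].
pieces[7] = 2
pieces[8] = 2
pieces[9] = 3
pieces[10] = 2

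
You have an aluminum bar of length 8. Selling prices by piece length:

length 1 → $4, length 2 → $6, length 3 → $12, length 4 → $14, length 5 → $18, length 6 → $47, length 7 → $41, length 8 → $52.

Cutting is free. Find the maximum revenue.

Build best[k] bottom-up: best[k] = max over allowed piece i of (p[i] + best[k−i]).
best[1] = 4
best[2] = 8  (first piece 1, then best[1]=4)
best[3] = 12  (first piece 1, then best[2]=8)
best[4] = 16  (first piece 1, then best[3]=12)
best[5] = 20  (first piece 1, then best[4]=16)
best[6] = 47
best[7] = 51  (first piece 1, then best[6]=47)
best[8] = 55  (first piece 1, then best[7]=51)
One optimal cutting: 6 + 1 + 1 → $47 + $4 + $4 = $55.

55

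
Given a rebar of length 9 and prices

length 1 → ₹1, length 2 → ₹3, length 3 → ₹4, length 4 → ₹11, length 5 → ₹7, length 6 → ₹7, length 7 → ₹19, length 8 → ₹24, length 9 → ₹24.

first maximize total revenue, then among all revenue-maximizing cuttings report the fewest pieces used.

Consider every possible first cut. r[k] is the best of p[i]+r[k−i] over all sellable i≤k.
r[1] = 1
r[2] = max(1+1, 3+0) = 3
r[3] = max(1+3, 3+1, 4+0) = 4
r[4] = max(1+4, 3+3, 4+1, 11+0) = 11
r[5] = max(1+11, 3+4, 4+3, 11+1, 7+0) = 12
r[6] = max(1+12, 3+11, 4+4, 11+3, 7+1, 7+0) = 14
r[7] = max(1+14, 3+12, 4+11, …, 7+1, 19+0) = 19
r[8] = max(1+19, 3+14, 4+12, …, 19+1, 24+0) = 24
r[9] = max(1+24, 3+19, 4+14, …, 24+1, 24+0) = 25
Maximum revenue is ₹25.
Now minimize piece count subject to staying optimal: for each k, pieces[k] = 1 + min over i with p[i]+r[k−i]=r[k] of pieces[k−i].
pieces[6] = 2
pieces[7] = 1
pieces[8] = 1
pieces[9] = 2

2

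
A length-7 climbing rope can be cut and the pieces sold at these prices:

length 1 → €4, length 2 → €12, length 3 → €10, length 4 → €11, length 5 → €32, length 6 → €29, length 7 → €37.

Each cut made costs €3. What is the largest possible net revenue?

41

Build v[k] bottom-up: v[k] = max over allowed piece i of (p[i] + v[k−i]) − 3 per cut.
v[1] = 4
v[2] = max(4+4-3, 12+0) = 12
v[3] = max(4+12-3, 12+4-3, 10+0) = 13
v[4] = max(4+13-3, 12+12-3, 10+4-3, 11+0) = 21
v[5] = max(4+21-3, 12+13-3, 10+12-3, 11+4-3, 32+0) = 32
v[6] = max(4+32-3, 12+21-3, 10+13-3, 11+12-3, 32+4-3, 29+0) = 33
v[7] = max(4+33-3, 12+32-3, 10+21-3, …, 29+4-3, 37+0) = 41
One optimal plan: pieces 5 + 2 (1 cut) → €44 − €3 = €41.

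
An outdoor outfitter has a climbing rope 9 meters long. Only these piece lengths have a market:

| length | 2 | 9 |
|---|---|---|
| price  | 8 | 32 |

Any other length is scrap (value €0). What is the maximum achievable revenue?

32

Build r[k] bottom-up: r[k] = max over allowed piece i of (p[i] + r[k−i]).
r[1] = 0
r[2] = 8
r[3] = 8
r[4] = 16  (first piece 2, then r[2]=8)
r[5] = 16
r[6] = 24  (first piece 2, then r[4]=16)
r[7] = 24
r[8] = 32  (first piece 2, then r[6]=24)
r[9] = 32
One optimal cutting: pieces 2 + 2 + 2 + 2 with 1 meter of scrap → €32.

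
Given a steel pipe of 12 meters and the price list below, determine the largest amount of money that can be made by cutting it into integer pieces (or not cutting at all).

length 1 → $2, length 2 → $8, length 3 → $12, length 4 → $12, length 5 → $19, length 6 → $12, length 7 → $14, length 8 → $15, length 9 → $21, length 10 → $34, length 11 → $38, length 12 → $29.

48

Build v[k] bottom-up: v[k] = max over allowed piece i of (p[i] + v[k−i]).
v[1] = 2
v[2] = 8
v[3] = 12
v[4] = 16  (first piece 2, then v[2]=8)
v[5] = 20  (first piece 2, then v[3]=12)
v[6] = 24  (first piece 2, then v[4]=16)
v[7] = 28  (first piece 2, then v[5]=20)
v[8] = 32  (first piece 2, then v[6]=24)
v[9] = 36  (first piece 2, then v[7]=28)
v[10] = 40  (first piece 2, then v[8]=32)
v[11] = 44  (first piece 2, then v[9]=36)
v[12] = 48  (first piece 2, then v[10]=40)
One optimal cutting: 2 + 2 + 2 + 2 + 2 + 2 → $8 + $8 + $8 + $8 + $8 + $8 = $48.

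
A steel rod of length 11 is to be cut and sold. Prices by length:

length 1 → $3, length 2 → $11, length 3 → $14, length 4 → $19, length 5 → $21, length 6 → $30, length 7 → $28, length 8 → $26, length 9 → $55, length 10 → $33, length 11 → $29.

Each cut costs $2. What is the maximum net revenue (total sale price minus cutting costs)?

64

Consider every possible first cut. v[k] is the best of p[i]+v[k−i] over all sellable i≤k, charging 2 whenever i<k.
v[1] = 3
v[2] = max(3+3-2, 11+0) = 11
v[3] = max(3+11-2, 11+3-2, 14+0) = 14
v[4] = max(3+14-2, 11+11-2, 14+3-2, 19+0) = 20
v[5] = max(3+20-2, 11+14-2, 14+11-2, 19+3-2, 21+0) = 23
v[6] = max(3+23-2, 11+20-2, 14+14-2, 19+11-2, 21+3-2, 30+0) = 30
v[7] = max(3+30-2, 11+23-2, 14+20-2, …, 30+3-2, 28+0) = 32
v[8] = max(3+32-2, 11+30-2, 14+23-2, …, 28+3-2, 26+0) = 39
v[9] = max(3+39-2, 11+32-2, 14+30-2, …, 26+3-2, 55+0) = 55
v[10] = max(3+55-2, 11+39-2, 14+32-2, …, 55+3-2, 33+0) = 56
v[11] = max(3+56-2, 11+55-2, 14+39-2, …, 33+3-2, 29+0) = 64
One optimal plan: pieces 9 + 2 (1 cut) → $66 − $2 = $64.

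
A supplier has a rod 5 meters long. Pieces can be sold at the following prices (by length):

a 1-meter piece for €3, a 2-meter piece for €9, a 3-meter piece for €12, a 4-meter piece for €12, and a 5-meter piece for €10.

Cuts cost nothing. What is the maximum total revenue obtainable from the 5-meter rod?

Consider every possible first cut. r[k] is the best of p[i]+r[k−i] over all sellable i≤k.
r[1] = 3
r[2] = max(3+3, 9+0) = 9
r[3] = max(3+9, 9+3, 12+0) = 12
r[4] = max(3+12, 9+9, 12+3, 12+0) = 18
r[5] = max(3+18, 9+12, 12+9, 12+3, 10+0) = 21
One optimal cutting: 2 + 2 + 1 → €9 + €9 + €3 = €21.

21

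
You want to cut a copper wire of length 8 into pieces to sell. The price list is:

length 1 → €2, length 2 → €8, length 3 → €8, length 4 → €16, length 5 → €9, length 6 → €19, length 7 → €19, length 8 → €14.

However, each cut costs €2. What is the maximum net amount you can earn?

30

Consider every possible first cut. net[k] is the best of p[i]+net[k−i] over all sellable i≤k, charging 2 whenever i<k.
net[1] = 2
net[2] = 8
net[3] = 8  (first piece 1, then net[2]=8)
net[4] = 16
net[5] = 16  (first piece 1, then net[4]=16)
net[6] = 22  (first piece 2, then net[4]=16)
net[7] = 22  (first piece 1, then net[6]=22)
net[8] = 30  (first piece 4, then net[4]=16)
One optimal plan: pieces 4 + 4 (1 cut) → €32 − €2 = €30.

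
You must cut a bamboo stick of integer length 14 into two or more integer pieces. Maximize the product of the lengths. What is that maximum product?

162

Define m[k] = max over 1≤i<k of i · max(k−i, m[k−i]); the inner max lets the remainder stay uncut if that's better.
m[2] = 1·max(1,0) = 1·1 = 1
m[3] = max(1·2, 2·1) = 2
m[4] = max(1·3, 2·2, 3·1) = 4
m[5] = max(1·4, 2·3, 3·2, 4·1) = 6
m[6] = max(1·6, 2·4, 3·3, 4·2, 5·1) = 9
m[7] = max(1·9, 2·6, 3·4, 4·3, 5·2, 6·1) = 12
m[8] = max(1·12, 2·9, 3·6, …, 6·2, 7·1) = 18
m[9] = max(1·18, 2·12, 3·9, …, 7·2, 8·1) = 27
m[10] = max(1·27, 2·18, 3·12, …, 8·2, 9·1) = 36
m[11] = max(1·36, 2·27, 3·18, …, 9·2, 10·1) = 54
m[12] = max(1·54, 2·36, 3·27, …, 10·2, 11·1) = 81
m[13] = max(1·81, 2·54, 3·36, …, 11·2, 12·1) = 108
m[14] = max(1·108, 2·81, 3·54, …, 12·2, 13·1) = 162
One optimal split: 3 + 3 + 3 + 3 + 2; product 3·3·3·3·2 = 162.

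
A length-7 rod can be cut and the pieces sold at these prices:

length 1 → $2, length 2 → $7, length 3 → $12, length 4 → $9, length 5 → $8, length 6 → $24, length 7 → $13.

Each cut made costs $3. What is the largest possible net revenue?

Build v[k] bottom-up: v[k] = max over allowed piece i of (p[i] + v[k−i]) − 3 per cut.
v[1] = 2
v[2] = 7
v[3] = 12
v[4] = 11  (first piece 1, then v[3]=12)
v[5] = 16  (first piece 2, then v[3]=12)
v[6] = 24
v[7] = 23  (first piece 1, then v[6]=24)
One optimal plan: pieces 6 + 1 (1 cut) → $26 − $3 = $23.

23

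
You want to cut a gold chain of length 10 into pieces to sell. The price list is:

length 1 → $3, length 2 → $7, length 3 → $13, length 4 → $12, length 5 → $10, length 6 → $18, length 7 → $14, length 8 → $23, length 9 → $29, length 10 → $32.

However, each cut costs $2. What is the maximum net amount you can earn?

Consider every possible first cut. v[k] is the best of p[i]+v[k−i] over all sellable i≤k, charging 2 whenever i<k.
v[1] = 3
v[2] = max(3+3-2, 7+0) = 7
v[3] = max(3+7-2, 7+3-2, 13+0) = 13
v[4] = max(3+13-2, 7+7-2, 13+3-2, 12+0) = 14
v[5] = max(3+14-2, 7+13-2, 13+7-2, 12+3-2, 10+0) = 18
v[6] = max(3+18-2, 7+14-2, 13+13-2, 12+7-2, 10+3-2, 18+0) = 24
v[7] = max(3+24-2, 7+18-2, 13+14-2, …, 18+3-2, 14+0) = 25
v[8] = max(3+25-2, 7+24-2, 13+18-2, …, 14+3-2, 23+0) = 29
v[9] = max(3+29-2, 7+25-2, 13+24-2, …, 23+3-2, 29+0) = 35
v[10] = max(3+35-2, 7+29-2, 13+25-2, …, 29+3-2, 32+0) = 36
One optimal plan: pieces 3 + 3 + 3 + 1 (3 cuts) → $42 − $6 = $36.

36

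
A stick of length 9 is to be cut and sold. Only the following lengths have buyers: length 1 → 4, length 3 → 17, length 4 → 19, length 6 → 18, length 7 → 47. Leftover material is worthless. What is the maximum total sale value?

55

Consider every possible first cut. f[k] is the best of p[i]+f[k−i] over all sellable i≤k.
f[1] = 4
f[2] = 8  (first piece 1, then f[1]=4)
f[3] = max(4+8, 17+0) = 17
f[4] = max(4+17, 17+4, 19+0) = 21
f[5] = max(4+21, 17+8, 19+4) = 25
f[6] = max(4+25, 17+17, 19+8, 18+0) = 34
f[7] = max(4+34, 17+21, 19+17, 18+4, 47+0) = 47
f[8] = max(4+47, 17+25, 19+21, 18+8, 47+4) = 51
f[9] = max(4+51, 17+34, 19+25, 18+17, 47+8) = 55
One optimal cutting: 7 + 1 + 1 → 55.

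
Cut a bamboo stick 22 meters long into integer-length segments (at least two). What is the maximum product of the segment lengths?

Let prod[k] be the best product for length k (with at least one cut). For each first piece i, the rest contributes max(k−i, prod[k−i]).
Small cases: prod[2]=1, prod[3]=2, prod[4]=4, prod[5]=6, prod[6]=9, prod[7]=12, prod[8]=18, prod[9]=27, prod[10]=36, prod[11]=54, prod[12]=81, prod[13]=108, prod[14]=162.
prod[15] = max(1*162, 2*108, 3*81, …, 13*2, 14*1) = 243
prod[16] = max(1*243, 2*162, 3*108, …, 14*2, 15*1) = 324
prod[17] = max(1*324, 2*243, 3*162, …, 15*2, 16*1) = 486
prod[18] = max(1*486, 2*324, 3*243, …, 16*2, 17*1) = 729
prod[19] = max(1*729, 2*486, 3*324, …, 17*2, 18*1) = 972
prod[20] = max(1*972, 2*729, 3*486, …, 18*2, 19*1) = 1458
prod[21] = max(1*1458, 2*972, 3*729, …, 19*2, 20*1) = 2187
prod[22] = max(1*2187, 2*1458, 3*972, …, 20*2, 21*1) = 2916
One optimal split: 3 + 3 + 3 + 3 + 3 + 3 + 2 + 2; product 3*3*3*3*3*3*2*2 = 2916.

2916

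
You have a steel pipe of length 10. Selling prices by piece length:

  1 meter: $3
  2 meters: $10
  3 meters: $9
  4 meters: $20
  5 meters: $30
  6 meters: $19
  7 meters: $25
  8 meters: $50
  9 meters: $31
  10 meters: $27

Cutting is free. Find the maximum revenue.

Build R[k] bottom-up: R[k] = max over allowed piece i of (p[i] + R[k−i]).
R[1] = 3
R[2] = max(3+3, 10+0) = 10
R[3] = max(3+10, 10+3, 9+0) = 13
R[4] = max(3+13, 10+10, 9+3, 20+0) = 20
R[5] = max(3+20, 10+13, 9+10, 20+3, 30+0) = 30
R[6] = max(3+30, 10+20, 9+13, 20+10, 30+3, 19+0) = 33
R[7] = max(3+33, 10+30, 9+20, …, 19+3, 25+0) = 40
R[8] = max(3+40, 10+33, 9+30, …, 25+3, 50+0) = 50
R[9] = max(3+50, 10+40, 9+33, …, 50+3, 31+0) = 53
R[10] = max(3+53, 10+50, 9+40, …, 31+3, 27+0) = 60
One optimal cutting: 8 + 2 → $50 + $10 = $60.

60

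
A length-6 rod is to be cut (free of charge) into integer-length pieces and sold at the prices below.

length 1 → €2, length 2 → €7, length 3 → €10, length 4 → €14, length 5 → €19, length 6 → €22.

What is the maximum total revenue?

22

Build R[k] bottom-up: R[k] = max over allowed piece i of (p[i] + R[k−i]).
R[1] = 2
R[2] = max(2+2, 7+0) = 7
R[3] = max(2+7, 7+2, 10+0) = 10
R[4] = max(2+10, 7+7, 10+2, 14+0) = 14
R[5] = max(2+14, 7+10, 10+7, 14+2, 19+0) = 19
R[6] = max(2+19, 7+14, 10+10, 14+7, 19+2, 22+0) = 22
Best is to sell the whole 6-unit piece uncut for €22.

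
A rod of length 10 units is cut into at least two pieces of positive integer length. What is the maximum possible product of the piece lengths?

Let prod[k] be the best product for length k (with at least one cut). For each first piece i, the rest contributes max(k−i, prod[k−i]).
prod[2] = 1×max(1,0) = 1×1 = 1
prod[3] = max(1×2, 2×1) = 2
prod[4] = max(1×3, 2×2, 3×1) = 4
prod[5] = max(1×4, 2×3, 3×2, 4×1) = 6
prod[6] = max(1×6, 2×4, 3×3, 4×2, 5×1) = 9
prod[7] = max(1×9, 2×6, 3×4, 4×3, 5×2, 6×1) = 12
prod[8] = max(1×12, 2×9, 3×6, …, 6×2, 7×1) = 18
prod[9] = max(1×18, 2×12, 3×9, …, 7×2, 8×1) = 27
prod[10] = max(1×27, 2×18, 3×12, …, 8×2, 9×1) = 36
One optimal split: 3 + 3 + 2 + 2; product 3×3×2×2 = 36.

36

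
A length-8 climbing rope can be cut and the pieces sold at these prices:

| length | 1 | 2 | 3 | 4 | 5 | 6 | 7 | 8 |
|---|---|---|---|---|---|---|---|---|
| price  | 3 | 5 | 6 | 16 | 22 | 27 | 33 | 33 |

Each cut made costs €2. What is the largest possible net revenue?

34

Consider every possible first cut. net[k] is the best of p[i]+net[k−i] over all sellable i≤k, charging 2 whenever i<k.
net[1] = 3
net[2] = max(3+3-2, 5+0) = 5
net[3] = max(3+5-2, 5+3-2, 6+0) = 6
net[4] = max(3+6-2, 5+5-2, 6+3-2, 16+0) = 16
net[5] = max(3+16-2, 5+6-2, 6+5-2, 16+3-2, 22+0) = 22
net[6] = max(3+22-2, 5+16-2, 6+6-2, 16+5-2, 22+3-2, 27+0) = 27
net[7] = max(3+27-2, 5+22-2, 6+16-2, …, 27+3-2, 33+0) = 33
net[8] = max(3+33-2, 5+27-2, 6+22-2, …, 33+3-2, 33+0) = 34
One optimal plan: pieces 7 + 1 (1 cut) → €36 − €2 = €34.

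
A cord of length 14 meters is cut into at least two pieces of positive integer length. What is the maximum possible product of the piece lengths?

Let f[k] be the best product for length k (with at least one cut). For each first piece i, the rest contributes max(k−i, f[k−i]).
Small cases: f[2]=1, f[3]=2, f[4]=4, f[5]=6, f[6]=9, f[7]=12, f[8]=18, f[9]=27.
f[10] = max(1·27, 2·18, 3·12, …, 8·2, 9·1) = 36
f[11] = max(1·36, 2·27, 3·18, …, 9·2, 10·1) = 54
f[12] = max(1·54, 2·36, 3·27, …, 10·2, 11·1) = 81
f[13] = max(1·81, 2·54, 3·36, …, 11·2, 12·1) = 108
f[14] = max(1·108, 2·81, 3·54, …, 12·2, 13·1) = 162
One optimal split: 3 + 3 + 3 + 3 + 2; product 3·3·3·3·2 = 162.

162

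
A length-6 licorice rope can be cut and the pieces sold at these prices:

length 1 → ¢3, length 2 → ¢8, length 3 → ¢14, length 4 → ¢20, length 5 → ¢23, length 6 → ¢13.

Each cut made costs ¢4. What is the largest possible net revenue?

Let r[k] be the best obtainable value from length k. For each k, try every first piece i and keep the best of price[i] + r[k−i] minus the 4 cut fee when i<k.
r[1] = 3
r[2] = max(3+3-4, 8+0) = 8
r[3] = max(3+8-4, 8+3-4, 14+0) = 14
r[4] = max(3+14-4, 8+8-4, 14+3-4, 20+0) = 20
r[5] = max(3+20-4, 8+14-4, 14+8-4, 20+3-4, 23+0) = 23
r[6] = max(3+23-4, 8+20-4, 14+14-4, 20+8-4, 23+3-4, 13+0) = 24
One optimal plan: pieces 4 + 2 (1 cut) → ¢28 − ¢4 = ¢24.

24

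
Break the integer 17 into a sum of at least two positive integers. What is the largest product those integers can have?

486

Let g[k] be the best product for length k (with at least one cut). For each first piece i, the rest contributes max(k−i, g[k−i]).
g[2] = 1×max(1,0) = 1×1 = 1
g[3] = 1×max(2,1) = 1×2 = 2
g[4] = 2×max(2,1) = 2×2 = 4
g[5] = 2×max(3,2) = 2×3 = 6
g[6] = 3×max(3,2) = 3×3 = 9
g[7] = 2×max(5,6) = 2×6 = 12
g[8] = 2×max(6,9) = 2×9 = 18
g[9] = 3×max(6,9) = 3×9 = 27
g[10] = 2×max(8,18) = 2×18 = 36
g[11] = 2×max(9,27) = 2×27 = 54
g[12] = 3×max(9,27) = 3×27 = 81
g[13] = 2×max(11,54) = 2×54 = 108
g[14] = 2×max(12,81) = 2×81 = 162
g[15] = 3×max(12,81) = 3×81 = 243
g[16] = 2×max(14,162) = 2×162 = 324
g[17] = 2×max(15,243) = 2×243 = 486
One optimal split: 3 + 3 + 3 + 3 + 3 + 2; product 3×3×3×3×3×2 = 486.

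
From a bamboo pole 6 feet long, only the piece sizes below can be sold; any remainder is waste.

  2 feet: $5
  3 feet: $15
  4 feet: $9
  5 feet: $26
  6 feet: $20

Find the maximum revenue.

30

Consider every possible first cut. f[k] is the best of p[i]+f[k−i] over all sellable i≤k.
f[1] = 0
f[2] = 5
f[3] = 15
f[4] = 15
f[5] = 26
f[6] = 30  (first piece 3, then f[3]=15)
One optimal cutting: 3 + 3 → $30.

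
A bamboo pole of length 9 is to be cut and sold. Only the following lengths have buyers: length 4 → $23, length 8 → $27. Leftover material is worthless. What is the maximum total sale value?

46

Build f[k] bottom-up: f[k] = max over allowed piece i of (p[i] + f[k−i]).
f[1] = 0
f[2] = 0
f[3] = 0
f[4] = 23
f[5] = 23
f[6] = 23
f[7] = 23
f[8] = max(23+23, 27+0) = 46
f[9] = max(23+23, 27+0) = 46
One optimal cutting: pieces 4 + 4 with 1 foot of scrap → $46.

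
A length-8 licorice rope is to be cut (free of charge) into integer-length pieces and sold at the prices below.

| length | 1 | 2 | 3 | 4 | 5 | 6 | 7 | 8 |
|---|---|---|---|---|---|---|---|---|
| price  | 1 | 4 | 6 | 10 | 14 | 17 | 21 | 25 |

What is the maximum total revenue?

25

Build v[k] bottom-up: v[k] = max over allowed piece i of (p[i] + v[k−i]).
v[1] = 1
v[2] = 4
v[3] = 6
v[4] = 10
v[5] = 14
v[6] = 17
v[7] = 21
v[8] = 25
Best is to sell the whole 8-cm piece uncut for ¢25.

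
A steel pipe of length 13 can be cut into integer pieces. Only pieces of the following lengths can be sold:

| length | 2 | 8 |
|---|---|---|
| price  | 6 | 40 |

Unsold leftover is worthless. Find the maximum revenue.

Let f[k] be the best obtainable value from length k. For each k, try every first piece i and keep the best of price[i] + f[k−i].
f[1] = 0
f[2] = 6
f[3] = 6
f[4] = 12  (first piece 2, then f[2]=6)
f[5] = 12
f[6] = 18  (first piece 2, then f[4]=12)
f[7] = 18
f[8] = 40
f[9] = 40
f[10] = 46  (first piece 2, then f[8]=40)
f[11] = 46
f[12] = 52  (first piece 2, then f[10]=46)
f[13] = 52
One optimal cutting: pieces 8 + 2 + 2 with 1 meter of scrap → $52.

52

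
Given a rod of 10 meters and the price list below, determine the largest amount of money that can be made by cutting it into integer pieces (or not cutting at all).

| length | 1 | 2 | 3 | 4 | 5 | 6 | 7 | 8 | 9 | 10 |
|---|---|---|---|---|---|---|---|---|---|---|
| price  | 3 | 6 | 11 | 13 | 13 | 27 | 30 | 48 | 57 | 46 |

60

Consider every possible first cut. R[k] is the best of p[i]+R[k−i] over all sellable i≤k.
R[1] = 3
R[2] = max(3+3, 6+0) = 6
R[3] = max(3+6, 6+3, 11+0) = 11
R[4] = max(3+11, 6+6, 11+3, 13+0) = 14
R[5] = max(3+14, 6+11, 11+6, 13+3, 13+0) = 17
R[6] = max(3+17, 6+14, 11+11, 13+6, 13+3, 27+0) = 27
R[7] = max(3+27, 6+17, 11+14, …, 27+3, 30+0) = 30
R[8] = max(3+30, 6+27, 11+17, …, 30+3, 48+0) = 48
R[9] = max(3+48, 6+30, 11+27, …, 48+3, 57+0) = 57
R[10] = max(3+57, 6+48, 11+30, …, 57+3, 46+0) = 60
One optimal cutting: 9 + 1 → 57 + 3 = 60.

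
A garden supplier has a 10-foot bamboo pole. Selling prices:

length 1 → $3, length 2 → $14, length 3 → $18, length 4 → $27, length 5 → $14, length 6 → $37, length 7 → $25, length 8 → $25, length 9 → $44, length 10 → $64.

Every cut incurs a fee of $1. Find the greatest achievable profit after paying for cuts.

66

Let net[k] be the best obtainable value from length k. For each k, try every first piece i and keep the best of price[i] + net[k−i] minus the 1 cut fee when i<k.
net[1] = 3
net[2] = 14
net[3] = 18
net[4] = 27  (first piece 2, then net[2]=14)
net[5] = 31  (first piece 2, then net[3]=18)
net[6] = 40  (first piece 2, then net[4]=27)
net[7] = 44  (first piece 2, then net[5]=31)
net[8] = 53  (first piece 2, then net[6]=40)
net[9] = 57  (first piece 2, then net[7]=44)
net[10] = 66  (first piece 2, then net[8]=53)
One optimal plan: pieces 2 + 2 + 2 + 2 + 2 (4 cuts) → $70 − $4 = $66.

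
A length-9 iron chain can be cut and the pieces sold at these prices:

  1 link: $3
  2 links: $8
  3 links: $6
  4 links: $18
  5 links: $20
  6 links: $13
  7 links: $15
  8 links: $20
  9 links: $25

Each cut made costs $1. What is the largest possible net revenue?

37

Consider every possible first cut. v[k] is the best of p[i]+v[k−i] over all sellable i≤k, charging 1 whenever i<k.
v[1] = 3
v[2] = 8
v[3] = 10  (first piece 1, then v[2]=8)
v[4] = 18
v[5] = 20  (first piece 1, then v[4]=18)
v[6] = 25  (first piece 2, then v[4]=18)
v[7] = 27  (first piece 1, then v[6]=25)
v[8] = 35  (first piece 4, then v[4]=18)
v[9] = 37  (first piece 1, then v[8]=35)
One optimal plan: pieces 4 + 4 + 1 (2 cuts) → $39 − $2 = $37.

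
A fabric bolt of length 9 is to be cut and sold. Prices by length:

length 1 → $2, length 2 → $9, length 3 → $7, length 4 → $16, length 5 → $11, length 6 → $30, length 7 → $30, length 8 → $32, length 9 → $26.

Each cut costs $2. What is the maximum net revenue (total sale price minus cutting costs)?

Build v[k] bottom-up: v[k] = max over allowed piece i of (p[i] + v[k−i]) − 2 per cut.
v[1] = 2
v[2] = max(2+2-2, 9+0) = 9
v[3] = max(2+9-2, 9+2-2, 7+0) = 9
v[4] = max(2+9-2, 9+9-2, 7+2-2, 16+0) = 16
v[5] = max(2+16-2, 9+9-2, 7+9-2, 16+2-2, 11+0) = 16
v[6] = max(2+16-2, 9+16-2, 7+9-2, 16+9-2, 11+2-2, 30+0) = 30
v[7] = max(2+30-2, 9+16-2, 7+16-2, …, 30+2-2, 30+0) = 30
v[8] = max(2+30-2, 9+30-2, 7+16-2, …, 30+2-2, 32+0) = 37
v[9] = max(2+37-2, 9+30-2, 7+30-2, …, 32+2-2, 26+0) = 37
One optimal plan: pieces 6 + 2 + 1 (2 cuts) → $41 − $4 = $37.

37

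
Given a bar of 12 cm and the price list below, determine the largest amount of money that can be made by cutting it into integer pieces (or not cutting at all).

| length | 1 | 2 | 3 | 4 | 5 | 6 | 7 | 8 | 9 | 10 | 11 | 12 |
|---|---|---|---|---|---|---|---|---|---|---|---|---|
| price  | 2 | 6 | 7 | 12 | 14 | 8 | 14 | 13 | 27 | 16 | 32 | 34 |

Consider every possible first cut. best[k] is the best of p[i]+best[k−i] over all sellable i≤k.
best[1] = 2
best[2] = 6
best[3] = 8  (first piece 1, then best[2]=6)
best[4] = 12  (first piece 2, then best[2]=6)
best[5] = 14  (first piece 1, then best[4]=12)
best[6] = 18  (first piece 2, then best[4]=12)
best[7] = 20  (first piece 1, then best[6]=18)
best[8] = 24  (first piece 2, then best[6]=18)
best[9] = 27
best[10] = 30  (first piece 2, then best[8]=24)
best[11] = 33  (first piece 2, then best[9]=27)
best[12] = 36  (first piece 2, then best[10]=30)
One optimal cutting: 2 + 2 + 2 + 2 + 2 + 2 → €6 + €6 + €6 + €6 + €6 + €6 = €36.

36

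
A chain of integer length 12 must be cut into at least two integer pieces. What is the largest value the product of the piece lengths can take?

81

Fill f[k] for k=2..12: at each k try every first piece i and multiply by the better of (k−i) uncut or f[k−i].
Small cases: f[2]=1, f[3]=2, f[4]=4, f[5]=6, f[6]=9, f[7]=12.
f[8] = 2·max(6,9) = 2·9 = 18
f[9] = 3·max(6,9) = 3·9 = 27
f[10] = 2·max(8,18) = 2·18 = 36
f[11] = 2·max(9,27) = 2·27 = 54
f[12] = 3·max(9,27) = 3·27 = 81
One optimal split: 3 + 3 + 3 + 3; product 3·3·3·3 = 81.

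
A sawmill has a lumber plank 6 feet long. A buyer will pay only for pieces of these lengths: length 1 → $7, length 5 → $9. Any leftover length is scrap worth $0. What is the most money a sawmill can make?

42

Let r[k] be the best obtainable value from length k. For each k, try every first piece i and keep the best of price[i] + r[k−i].
r[1] = 7
r[2] = 14  (first piece 1, then r[1]=7)
r[3] = 21  (first piece 1, then r[2]=14)
r[4] = 28  (first piece 1, then r[3]=21)
r[5] = max(7+28, 9+0) = 35
r[6] = max(7+35, 9+7) = 42
One optimal cutting: 1 + 1 + 1 + 1 + 1 + 1 → $42.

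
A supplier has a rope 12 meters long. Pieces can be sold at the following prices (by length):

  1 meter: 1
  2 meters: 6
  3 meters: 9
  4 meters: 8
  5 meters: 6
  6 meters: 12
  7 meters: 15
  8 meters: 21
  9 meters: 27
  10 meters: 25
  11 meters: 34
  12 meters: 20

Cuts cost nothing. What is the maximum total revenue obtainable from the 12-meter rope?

36

Let r[k] be the best obtainable value from length k. For each k, try every first piece i and keep the best of price[i] + r[k−i].
r[1] = 1
r[2] = 6
r[3] = 9
r[4] = 12  (first piece 2, then r[2]=6)
r[5] = 15  (first piece 2, then r[3]=9)
r[6] = 18  (first piece 2, then r[4]=12)
r[7] = 21  (first piece 2, then r[5]=15)
r[8] = 24  (first piece 2, then r[6]=18)
r[9] = 27  (first piece 2, then r[7]=21)
r[10] = 30  (first piece 2, then r[8]=24)
r[11] = 34
r[12] = 36  (first piece 2, then r[10]=30)
One optimal cutting: 2 + 2 + 2 + 2 + 2 + 2 → 6 + 6 + 6 + 6 + 6 + 6 = 36.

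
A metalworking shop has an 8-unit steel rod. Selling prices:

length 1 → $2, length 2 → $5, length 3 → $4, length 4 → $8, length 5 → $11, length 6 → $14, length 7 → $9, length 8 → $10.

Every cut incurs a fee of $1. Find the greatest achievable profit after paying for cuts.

Let net[k] be the best obtainable value from length k. For each k, try every first piece i and keep the best of price[i] + net[k−i] minus the 1 cut fee when i<k.
net[1] = 2
net[2] = max(2+2-1, 5+0) = 5
net[3] = max(2+5-1, 5+2-1, 4+0) = 6
net[4] = max(2+6-1, 5+5-1, 4+2-1, 8+0) = 9
net[5] = max(2+9-1, 5+6-1, 4+5-1, 8+2-1, 11+0) = 11
net[6] = max(2+11-1, 5+9-1, 4+6-1, 8+5-1, 11+2-1, 14+0) = 14
net[7] = max(2+14-1, 5+11-1, 4+9-1, …, 14+2-1, 9+0) = 15
net[8] = max(2+15-1, 5+14-1, 4+11-1, …, 9+2-1, 10+0) = 18
One optimal plan: pieces 6 + 2 (1 cut) → $19 − $1 = $18.

18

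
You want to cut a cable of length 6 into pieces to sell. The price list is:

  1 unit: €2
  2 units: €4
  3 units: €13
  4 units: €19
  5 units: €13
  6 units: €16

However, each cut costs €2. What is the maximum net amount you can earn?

24

Consider every possible first cut. net[k] is the best of p[i]+net[k−i] over all sellable i≤k, charging 2 whenever i<k.
net[1] = 2
net[2] = 4
net[3] = 13
net[4] = 19
net[5] = 19  (first piece 1, then net[4]=19)
net[6] = 24  (first piece 3, then net[3]=13)
One optimal plan: pieces 3 + 3 (1 cut) → €26 − €2 = €24.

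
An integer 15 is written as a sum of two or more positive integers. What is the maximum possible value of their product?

243

Let prod[k] be the best product for length k (with at least one cut). For each first piece i, the rest contributes max(k−i, prod[k−i]).
prod[2] = 1·max(1,0) = 1·1 = 1
prod[3] = 1·max(2,1) = 1·2 = 2
prod[4] = 2·max(2,1) = 2·2 = 4
prod[5] = 2·max(3,2) = 2·3 = 6
prod[6] = 3·max(3,2) = 3·3 = 9
prod[7] = 2·max(5,6) = 2·6 = 12
prod[8] = 2·max(6,9) = 2·9 = 18
prod[9] = 3·max(6,9) = 3·9 = 27
prod[10] = 2·max(8,18) = 2·18 = 36
prod[11] = 2·max(9,27) = 2·27 = 54
prod[12] = 3·max(9,27) = 3·27 = 81
prod[13] = 2·max(11,54) = 2·54 = 108
prod[14] = 2·max(12,81) = 2·81 = 162
prod[15] = 3·max(12,81) = 3·81 = 243
One optimal split: 3 + 3 + 3 + 3 + 3; product 3·3·3·3·3 = 243.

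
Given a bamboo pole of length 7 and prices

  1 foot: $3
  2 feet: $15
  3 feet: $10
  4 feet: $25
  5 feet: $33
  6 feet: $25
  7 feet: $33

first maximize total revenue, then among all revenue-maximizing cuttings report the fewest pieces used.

Let r[k] be the best obtainable value from length k. For each k, try every first piece i and keep the best of price[i] + r[k−i].
r[1] = 3
r[2] = max(3+3, 15+0) = 15
r[3] = max(3+15, 15+3, 10+0) = 18
r[4] = max(3+18, 15+15, 10+3, 25+0) = 30
r[5] = max(3+30, 15+18, 10+15, 25+3, 33+0) = 33
r[6] = max(3+33, 15+30, 10+18, 25+15, 33+3, 25+0) = 45
r[7] = max(3+45, 15+33, 10+30, …, 25+3, 33+0) = 48
Maximum revenue is $48.
Now minimize piece count subject to staying optimal: for each k, pieces[k] = 1 + min over i with p[i]+r[k−i]=r[k] of pieces[k−i].
pieces[4] = 2
pieces[5] = 1
pieces[6] = 3
pieces[7] = 2

2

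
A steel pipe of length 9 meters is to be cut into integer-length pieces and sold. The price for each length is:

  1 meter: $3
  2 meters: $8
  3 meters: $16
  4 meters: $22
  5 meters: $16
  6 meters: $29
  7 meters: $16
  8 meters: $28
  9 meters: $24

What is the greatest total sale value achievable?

Let v[k] be the best obtainable value from length k. For each k, try every first piece i and keep the best of price[i] + v[k−i].
v[1] = 3
v[2] = 8
v[3] = 16
v[4] = 22
v[5] = 25  (first piece 1, then v[4]=22)
v[6] = 32  (first piece 3, then v[3]=16)
v[7] = 38  (first piece 3, then v[4]=22)
v[8] = 44  (first piece 4, then v[4]=22)
v[9] = 48  (first piece 3, then v[6]=32)
One optimal cutting: 3 + 3 + 3 → $16 + $16 + $16 = $48.

48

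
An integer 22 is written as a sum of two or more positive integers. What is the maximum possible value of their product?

2916

Fill P[k] for k=2..22: at each k try every first piece i and multiply by the better of (k−i) uncut or P[k−i].
Small cases: P[2]=1, P[3]=2, P[4]=4, P[5]=6, P[6]=9, P[7]=12, P[8]=18, P[9]=27, P[10]=36, P[11]=54, P[12]=81, P[13]=108, P[14]=162.
P[15] = 3×max(12,81) = 3×81 = 243
P[16] = 2×max(14,162) = 2×162 = 324
P[17] = 2×max(15,243) = 2×243 = 486
P[18] = 3×max(15,243) = 3×243 = 729
P[19] = 2×max(17,486) = 2×486 = 972
P[20] = 2×max(18,729) = 2×729 = 1458
P[21] = 3×max(18,729) = 3×729 = 2187
P[22] = 2×max(20,1458) = 2×1458 = 2916
One optimal split: 3 + 3 + 3 + 3 + 3 + 3 + 2 + 2; product 3×3×3×3×3×3×2×2 = 2916.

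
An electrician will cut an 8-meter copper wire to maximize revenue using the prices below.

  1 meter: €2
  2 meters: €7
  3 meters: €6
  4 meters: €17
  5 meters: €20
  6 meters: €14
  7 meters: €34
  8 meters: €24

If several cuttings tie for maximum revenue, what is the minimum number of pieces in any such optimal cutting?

2

Let r[k] be the best obtainable value from length k. For each k, try every first piece i and keep the best of price[i] + r[k−i].
r[1] = 2
r[2] = max(2+2, 7+0) = 7
r[3] = max(2+7, 7+2, 6+0) = 9
r[4] = max(2+9, 7+7, 6+2, 17+0) = 17
r[5] = max(2+17, 7+9, 6+7, 17+2, 20+0) = 20
r[6] = max(2+20, 7+17, 6+9, 17+7, 20+2, 14+0) = 24
r[7] = max(2+24, 7+20, 6+17, …, 14+2, 34+0) = 34
r[8] = max(2+34, 7+24, 6+20, …, 34+2, 24+0) = 36
Maximum revenue is €36.
Now minimize piece count subject to staying optimal: for each k, pieces[k] = 1 + min over i with p[i]+r[k−i]=r[k] of pieces[k−i].
pieces[5] = 1
pieces[6] = 2
pieces[7] = 1
pieces[8] = 2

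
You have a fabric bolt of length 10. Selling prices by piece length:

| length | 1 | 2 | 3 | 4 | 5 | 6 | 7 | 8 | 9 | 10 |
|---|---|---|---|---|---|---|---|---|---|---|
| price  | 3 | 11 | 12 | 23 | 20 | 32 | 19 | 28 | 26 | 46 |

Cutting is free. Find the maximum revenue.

Build v[k] bottom-up: v[k] = max over allowed piece i of (p[i] + v[k−i]).
v[1] = 3
v[2] = 11
v[3] = 14  (first piece 1, then v[2]=11)
v[4] = 23
v[5] = 26  (first piece 1, then v[4]=23)
v[6] = 34  (first piece 2, then v[4]=23)
v[7] = 37  (first piece 1, then v[6]=34)
v[8] = 46  (first piece 4, then v[4]=23)
v[9] = 49  (first piece 1, then v[8]=46)
v[10] = 57  (first piece 2, then v[8]=46)
One optimal cutting: 4 + 4 + 2 → $23 + $23 + $11 = $57.

57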